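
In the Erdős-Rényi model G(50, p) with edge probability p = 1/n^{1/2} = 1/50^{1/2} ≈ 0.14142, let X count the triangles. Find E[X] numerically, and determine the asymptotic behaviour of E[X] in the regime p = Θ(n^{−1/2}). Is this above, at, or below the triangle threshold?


Number of potential triangles: C(50, 3) = 19600.
Each occurs with probability p³ ≈ (0.14142)³ ≈ 2.8284271e-03.
By linearity: E[X] = C(50, 3)·p³ ≈ 19600 · 2.8284271e-03 ≈ 55.43717.
Since α = 1/2 < 1, p = c/n^{1/2} ≫ 1/n is above the triangle threshold p ~ 1/n. Asymptotically E[X] ~ (c³/6)·n^{3(1−α)} = (1³/6)·n^{1.5} → ∞; triangles are abundant w.h.p.

E[X] ≈ 55.43717; in regime p = Θ(1/n^{1/2}) E[X] diverges (above the triangle threshold p ~ 1/n).


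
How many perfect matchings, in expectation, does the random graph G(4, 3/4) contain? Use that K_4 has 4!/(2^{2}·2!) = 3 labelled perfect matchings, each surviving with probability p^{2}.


K_4 has 4!/(2^{2}·2!) = 3 labelled perfect matchings.
For each such perfect matching H, let X_H = 1 if all 2 edges of H are present in G. Then P[X_H = 1] = p^{2} = (3/4)^{2} = 9/16.
By linearity: E[X] = Σ_H E[X_H] = 3 · p^{2} = 3 · 9/16 = 27/16.
Numerically: E[X] ≈ 1.6875.

E[X] = 3 · (3/4)^{2} = 27/16 ≈ 1.6875.


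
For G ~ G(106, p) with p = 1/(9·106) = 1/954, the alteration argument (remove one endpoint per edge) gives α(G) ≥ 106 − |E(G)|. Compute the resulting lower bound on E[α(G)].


E[|E(G)|] = C(106, 2)·p = 5565 · (1/954) = 35/6.
E[α(G)] ≥ n − E[|E(G)|] = 106 − 35/6 = 601/6.
Numerically: ≈ 100.167.
(This is only a lower bound; the true E[α(G)] may be larger.)

E[α(G)] ≥ 601/6 ≈ 100.167.


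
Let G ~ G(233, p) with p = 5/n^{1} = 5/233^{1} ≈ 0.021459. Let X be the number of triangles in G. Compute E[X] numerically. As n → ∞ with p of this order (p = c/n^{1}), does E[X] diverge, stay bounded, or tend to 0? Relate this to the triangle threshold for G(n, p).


Number of potential triangles: C(233, 3) = 2081156.
Each occurs with probability p³ ≈ (0.021459)³ ≈ 9.8819408e-06.
By linearity: E[X] = C(233, 3)·p³ ≈ 2081156 · 9.8819408e-06 ≈ 20.56586.
Here α = 1, so p = 5/n is exactly at the triangle threshold p ~ 1/n. Asymptotically E[X] → c³/6 = 5³/6 = 125/6 ≈ 20.83333, a bounded constant. In this regime the triangle count is asymptotically Poisson(c³/6).

E[X] ≈ 20.56586; in regime p = Θ(1/n^{1}) E[X] stays bounded (at the triangle threshold p ~ 1/n).


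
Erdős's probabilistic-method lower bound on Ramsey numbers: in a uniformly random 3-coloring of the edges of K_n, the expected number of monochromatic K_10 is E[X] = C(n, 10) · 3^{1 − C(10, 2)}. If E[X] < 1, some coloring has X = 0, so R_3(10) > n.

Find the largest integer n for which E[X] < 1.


We need C(n, 10) · 3^{1 − 45} < 1, i.e. C(n, 10) < 3^{45 − 1} = 984770902183611232881.
Check values of n near the boundary:
  n = 571: C(571, 10) = 937951290893172842001; 937951290893172842001 < 984770902183611232881? YES
  n = 572: C(572, 10) = 954640815642161682606; 954640815642161682606 < 984770902183611232881? YES
  n = 573: C(573, 10) = 971597135635805762226; 971597135635805762226 < 984770902183611232881? YES
  n = 574: C(574, 10) = 988824035203816502691; 988824035203816502691 < 984770902183611232881? NO
The largest n with C(n, 10) < 984770902183611232881 is n = 573 (where E[X] = 35985079097622435638/36472996377170786403 ≈ 0.9866). Hence R_3(10) > 573, i.e. R_3(10) ≥ 574.

Largest n = 573; hence R_3(10) > 573.


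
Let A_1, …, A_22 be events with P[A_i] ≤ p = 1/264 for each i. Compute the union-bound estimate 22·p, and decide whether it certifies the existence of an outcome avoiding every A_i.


Union bound: P[∪_{i=1}^{22} A_i] ≤ Σ_i P[A_i] ≤ 22·p = 22·(1/264) = 1/12.
Numerically: 1/12 ≈ 0.0833.
Is 1/12 < 1? YES.
Since P[∪ A_i] ≤ 1/12 < 1, the complement has P[∩ A_i^c] ≥ 1 − 1/12 = 11/12 > 0, so some outcome avoids every A_i.

22·p = 1/12 ≈ 0.0833; existence CERTIFIED by the union bound.


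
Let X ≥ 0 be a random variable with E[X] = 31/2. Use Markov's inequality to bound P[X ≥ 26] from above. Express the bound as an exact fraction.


μ = E[X] = 31/2, a = 26.
Markov: P[X ≥ 26] ≤ μ/a = (31/2)/26 = 31/52.
Numerically: ≈ 0.59615.
(Since a = 26 > μ = 15.50000, the bound 31/52 is < 1 and informative.)

P[X ≥ 26] ≤ 31/52 ≈ 0.59615.


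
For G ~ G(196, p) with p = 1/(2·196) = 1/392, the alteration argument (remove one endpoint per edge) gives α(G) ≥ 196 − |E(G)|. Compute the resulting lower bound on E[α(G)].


E[|E(G)|] = C(196, 2)·p = 19110 · (1/392) = 195/4.
E[α(G)] ≥ n − E[|E(G)|] = 196 − 195/4 = 589/4.
Numerically: ≈ 147.250.
(This is only a lower bound; the true E[α(G)] may be larger.)

E[α(G)] ≥ 589/4 ≈ 147.250.


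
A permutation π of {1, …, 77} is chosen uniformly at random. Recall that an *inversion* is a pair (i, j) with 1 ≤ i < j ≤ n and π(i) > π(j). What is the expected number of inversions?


Write X = Σ X_I over the C(77, 2) = 2926 pairs i < j, with X_I the indicator of one inversion.
There are 2926 indicators.
For each fixed pair i < j, the values π(i) and π(j) are two distinct elements of {1, …, 77} in uniformly random order; by symmetry P[π(i) > π(j)] = 1/2.
By linearity: E[X] = 2926 · (1/2) = C(77, 2) · (1/2) = 2926/2 = 1463 ≈ 1463.0000.

E[X] = 1463 = 1463.0000.


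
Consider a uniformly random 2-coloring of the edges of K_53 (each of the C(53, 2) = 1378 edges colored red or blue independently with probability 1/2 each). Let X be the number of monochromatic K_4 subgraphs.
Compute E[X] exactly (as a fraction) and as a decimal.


Let X = Σ_S X_S over the C(53, 4) = 292825 subsets S of size 4, where X_S = 1 if the K_4 on S is monochromatic.
For a fixed S, the K_4 on S has C(4, 2) = 6 edges. P[all 6 edges red] = (1/2)^6, and likewise for blue, so P[monochromatic] = 2·(1/2)^6 = 2^{1 − 6} = 1/32.
By linearity: E[X] = C(53, 4) · 2^{1 − 6} = 292825 · 1/32 = 292825/32.
Numerically: E[X] ≈ 9150.781250.

E[X] = C(53,4)·2^(1−C(4,2)) = 292825/32 ≈ 9150.781250.


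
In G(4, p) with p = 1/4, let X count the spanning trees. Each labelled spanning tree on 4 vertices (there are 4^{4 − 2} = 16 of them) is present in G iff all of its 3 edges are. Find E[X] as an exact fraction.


K_4 has 4^{4 − 2} = 16 labelled spanning trees.
For each such spanning tree H, let X_H = 1 if all 3 edges of H are present in G. Then P[X_H = 1] = p^{3} = (1/4)^{3} = 1/64.
Summing the indicators: E[X] = Σ_H E[X_H] = 16 · p^{3} = 16 · 1/64 = 1/4.
Numerically: E[X] ≈ 0.25.

E[X] = 16 · (1/4)^{3} = 1/4 ≈ 0.25.


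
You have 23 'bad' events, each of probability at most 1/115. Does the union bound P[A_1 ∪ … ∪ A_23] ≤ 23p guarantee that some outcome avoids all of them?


Union bound: P[∪_{i=1}^{23} A_i] ≤ Σ_i P[A_i] ≤ 23·p = 23·(1/115) = 1/5.
Numerically: 1/5 ≈ 0.200000.
Is 1/5 < 1? YES.
Since P[∪ A_i] ≤ 1/5 < 1, the complement has P[∩ A_i^c] ≥ 1 − 1/5 = 4/5 > 0, so some outcome avoids every A_i.

23·p = 1/5 ≈ 0.200000; existence CERTIFIED by the union bound.


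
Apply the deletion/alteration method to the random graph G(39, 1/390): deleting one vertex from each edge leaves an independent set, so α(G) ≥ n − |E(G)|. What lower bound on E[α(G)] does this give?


E[|E(G)|] = C(39, 2)·p = 741 · (1/390) = 19/10.
E[α(G)] ≥ n − E[|E(G)|] = 39 − 19/10 = 371/10.
Numerically: ≈ 37.10000.
(This is only a lower bound; the true E[α(G)] may be larger.)

E[α(G)] ≥ 371/10 ≈ 37.10000.


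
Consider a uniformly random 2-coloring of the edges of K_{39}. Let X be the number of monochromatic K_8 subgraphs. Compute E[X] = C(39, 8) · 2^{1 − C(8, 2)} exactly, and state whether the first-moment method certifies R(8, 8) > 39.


E[X] = C(39, 8) · 2^{1 − 28} = 61523748 · 2^{−27} = 61523748/134217728.
As a reduced fraction: E[X] = 15380937/33554432 ≈ 0.458388.
Is E[X] < 1? YES.
Since E[X] < 1, there exists a 2-coloring of K_{39} with no monochromatic K_8; hence R(8, 8) > 39.

E[X] = 15380937/33554432 ≈ 0.458388; E[X] < 1, so R(8, 8) > 39.


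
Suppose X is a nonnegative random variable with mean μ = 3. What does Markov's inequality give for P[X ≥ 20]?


μ = E[X] = 3, a = 20.
Markov: P[X ≥ 20] ≤ μ/a = (3)/20 = 3/20.
Numerically: ≈ 0.1500.
(Since a = 20 > μ = 3.0000, the bound 3/20 is < 1 and informative.)

P[X ≥ 20] ≤ 3/20 ≈ 0.1500.


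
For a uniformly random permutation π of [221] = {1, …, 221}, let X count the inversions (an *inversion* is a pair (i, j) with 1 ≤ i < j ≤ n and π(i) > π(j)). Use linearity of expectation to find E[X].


Write X = Σ X_I over the C(221, 2) = 24310 pairs i < j, with X_I the indicator of one inversion.
There are 24310 indicators.
For each fixed pair i < j, the values π(i) and π(j) are two distinct elements of {1, …, 221} in uniformly random order; by symmetry P[π(i) > π(j)] = 1/2.
By linearity: E[X] = 24310 · (1/2) = C(221, 2) · (1/2) = 24310/2 = 12155 ≈ 12155.0000.

E[X] = 12155 = 12155.0000.


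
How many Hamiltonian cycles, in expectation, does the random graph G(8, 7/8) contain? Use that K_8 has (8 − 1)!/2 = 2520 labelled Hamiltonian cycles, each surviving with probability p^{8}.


K_8 has (8 − 1)!/2 = 2520 labelled Hamiltonian cycles.
For each such Hamiltonian cycle H, let X_H = 1 if all 8 edges of H are present in G. Then P[X_H = 1] = p^{8} = (7/8)^{8} = 5764801/16777216.
Summing the indicators: E[X] = Σ_H E[X_H] = 2520 · p^{8} = 2520 · 5764801/16777216 = 1815912315/2097152.
Numerically: E[X] ≈ 866.

E[X] = 2520 · (7/8)^{8} = 1815912315/2097152 ≈ 866.


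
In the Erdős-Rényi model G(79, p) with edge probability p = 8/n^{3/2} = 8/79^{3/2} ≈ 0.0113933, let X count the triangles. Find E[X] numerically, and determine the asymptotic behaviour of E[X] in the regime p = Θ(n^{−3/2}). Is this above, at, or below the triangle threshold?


Number of potential triangles: C(79, 3) = 79079.
Each occurs with probability p³ ≈ (0.0113933)³ ≈ 1.47893147e-06.
By linearity: E[X] = C(79, 3)·p³ ≈ 79079 · 1.47893147e-06 ≈ 0.116952.
Since α = 3/2 > 1, p = c/n^{3/2} = o(1/n) is below the triangle threshold p ~ 1/n. Asymptotically E[X] ~ (c³/6)·n^{3(1−α)} = (8³/6)·n^{-1.5} → 0, so by Markov's inequality G has no triangles w.h.p.

E[X] ≈ 0.116952; in regime p = Θ(1/n^{3/2}) E[X] tends to 0 (below the triangle threshold p ~ 1/n).


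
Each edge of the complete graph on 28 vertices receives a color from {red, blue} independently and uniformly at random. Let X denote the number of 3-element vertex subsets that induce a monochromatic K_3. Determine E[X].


Let X = Σ_S X_S over the C(28, 3) = 3276 subsets S of size 3, where X_S = 1 if the K_3 on S is monochromatic.
For a fixed S, the K_3 on S has C(3, 2) = 3 edges. P[all 3 edges red] = (1/2)^3, and likewise for blue, so P[monochromatic] = 2·(1/2)^3 = 2^{1 − 3} = 1/4.
By linearity: E[X] = C(28, 3) · 2^{1 − 3} = 3276 · 1/4 = 819.
Numerically: E[X] ≈ 819.000.

E[X] = C(28,3)·2^(1−C(3,2)) = 819 ≈ 819.000.


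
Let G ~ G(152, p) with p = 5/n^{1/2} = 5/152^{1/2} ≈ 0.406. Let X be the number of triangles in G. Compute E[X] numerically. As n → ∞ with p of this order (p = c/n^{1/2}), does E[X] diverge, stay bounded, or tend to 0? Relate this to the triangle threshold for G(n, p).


Number of potential triangles: C(152, 3) = 573800.
Each occurs with probability p³ ≈ (0.406)³ ≈ 6.67029e-02.
By linearity: E[X] = C(152, 3)·p³ ≈ 573800 · 6.67029e-02 ≈ 38274.117.
Since α = 1/2 < 1, p = c/n^{1/2} ≫ 1/n is above the triangle threshold p ~ 1/n. Asymptotically E[X] ~ (c³/6)·n^{3(1−α)} = (5³/6)·n^{1.5} → ∞; triangles are abundant w.h.p.

E[X] ≈ 38274.117; in regime p = Θ(1/n^{1/2}) E[X] diverges (above the triangle threshold p ~ 1/n).


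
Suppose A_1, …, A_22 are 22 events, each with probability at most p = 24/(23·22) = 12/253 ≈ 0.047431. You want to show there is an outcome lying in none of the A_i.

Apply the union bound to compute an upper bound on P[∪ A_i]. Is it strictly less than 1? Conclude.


Union bound: P[∪_{i=1}^{22} A_i] ≤ Σ_i P[A_i] ≤ 22·p = 22·(12/253) = 24/23.
Numerically: 24/23 ≈ 1.043478.
Is 24/23 < 1? NO.
Since the bound 24/23 is ≥ 1, the union bound is uninformative here; it does NOT by itself certify existence.

22·p = 24/23 ≈ 1.043478; existence NOT certified by the union bound.


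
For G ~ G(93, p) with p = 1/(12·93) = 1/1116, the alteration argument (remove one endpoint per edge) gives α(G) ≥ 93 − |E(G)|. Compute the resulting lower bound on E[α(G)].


E[|E(G)|] = C(93, 2)·p = 4278 · (1/1116) = 23/6.
E[α(G)] ≥ n − E[|E(G)|] = 93 − 23/6 = 535/6.
Numerically: ≈ 89.166667.
(This is only a lower bound; the true E[α(G)] may be larger.)

E[α(G)] ≥ 535/6 ≈ 89.166667.


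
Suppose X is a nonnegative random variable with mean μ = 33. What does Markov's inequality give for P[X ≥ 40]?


μ = E[X] = 33, a = 40.
Markov: P[X ≥ 40] ≤ μ/a = (33)/40 = 33/40.
Numerically: ≈ 0.8250.
(Since a = 40 > μ = 33.0000, the bound 33/40 is < 1 and informative.)

P[X ≥ 40] ≤ 33/40 ≈ 0.8250.


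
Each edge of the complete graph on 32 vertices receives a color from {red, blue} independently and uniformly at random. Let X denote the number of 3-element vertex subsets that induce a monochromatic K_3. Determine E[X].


Let X = Σ_S X_S over the C(32, 3) = 4960 subsets S of size 3, where X_S = 1 if the K_3 on S is monochromatic.
For a fixed S, the K_3 on S has C(3, 2) = 3 edges. P[all 3 edges red] = (1/2)^3, and likewise for blue, so P[monochromatic] = 2·(1/2)^3 = 2^{1 − 3} = 1/4.
By linearity: E[X] = C(32, 3) · 2^{1 − 3} = 4960 · 1/4 = 1240.
Numerically: E[X] ≈ 1240.00000.

E[X] = C(32,3)·2^(1−C(3,2)) = 1240 ≈ 1240.00000.


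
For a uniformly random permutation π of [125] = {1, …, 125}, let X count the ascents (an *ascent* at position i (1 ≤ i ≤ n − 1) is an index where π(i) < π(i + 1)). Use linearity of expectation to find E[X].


Write X = Σ X_I over i = 1, …, 124, with X_I the indicator of one ascent.
There are 124 indicators.
For each fixed i, the pair (π(i), π(i+1)) is a uniformly random ordered pair of distinct values from {1, …, 125}; by symmetry P[π(i) < π(i+1)] = 1/2.
By linearity: E[X] = 124 · (1/2) = (125 − 1) · (1/2) = 62 ≈ 62.0000.

E[X] = 62 = 62.0000.


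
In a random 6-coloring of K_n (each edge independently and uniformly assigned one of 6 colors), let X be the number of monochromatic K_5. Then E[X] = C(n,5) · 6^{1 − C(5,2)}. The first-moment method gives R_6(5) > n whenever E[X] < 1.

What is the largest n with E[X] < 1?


We need C(n, 5) · 6^{1 − 10} < 1, i.e. C(n, 5) < 6^{10 − 1} = 10077696.
Check values of n near the boundary:
  n = 61: C(61, 5) = 5949147; 5949147 < 10077696? YES
  n = 62: C(62, 5) = 6471002; 6471002 < 10077696? YES
  n = 63: C(63, 5) = 7028847; 7028847 < 10077696? YES
  n = 64: C(64, 5) = 7624512; 7624512 < 10077696? YES
  n = 65: C(65, 5) = 8259888; 8259888 < 10077696? YES
  n = 66: C(66, 5) = 8936928; 8936928 < 10077696? YES
  n = 67: C(67, 5) = 9657648; 9657648 < 10077696? YES
  n = 68: C(68, 5) = 10424128; 10424128 < 10077696? NO
  n = 69: C(69, 5) = 11238513; 11238513 < 10077696? NO
  n = 70: C(70, 5) = 12103014; 12103014 < 10077696? NO
The largest n with C(n, 5) < 10077696 is n = 67 (where E[X] = 67067/69984 ≈ 0.958319). Hence R_6(5) > 67, i.e. R_6(5) ≥ 68.

Largest n = 67; hence R_6(5) > 67.


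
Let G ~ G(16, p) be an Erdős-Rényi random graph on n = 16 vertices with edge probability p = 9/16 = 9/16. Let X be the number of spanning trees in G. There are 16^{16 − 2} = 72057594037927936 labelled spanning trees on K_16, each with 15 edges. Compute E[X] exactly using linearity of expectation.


K_16 has 16^{16 − 2} = 72057594037927936 labelled spanning trees.
For each such spanning tree H, let X_H = 1 if all 15 edges of H are present in G. Then P[X_H = 1] = p^{15} = (9/16)^{15} = 205891132094649/1152921504606846976.
By linearity of expectation: E[X] = Σ_H E[X_H] = 72057594037927936 · p^{15} = 72057594037927936 · 205891132094649/1152921504606846976 = 205891132094649/16.
Numerically: E[X] ≈ 1.2868e+13.

E[X] = 72057594037927936 · (9/16)^{15} = 205891132094649/16 ≈ 1.2868e+13.


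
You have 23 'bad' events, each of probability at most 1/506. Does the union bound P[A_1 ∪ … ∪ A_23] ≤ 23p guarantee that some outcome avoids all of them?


Union bound: P[∪_{i=1}^{23} A_i] ≤ Σ_i P[A_i] ≤ 23·p = 23·(1/506) = 1/22.
Numerically: 1/22 ≈ 0.04545.
Is 1/22 < 1? YES.
Since P[∪ A_i] ≤ 1/22 < 1, the complement has P[∩ A_i^c] ≥ 1 − 1/22 = 21/22 > 0, so some outcome avoids every A_i.

23·p = 1/22 ≈ 0.04545; existence CERTIFIED by the union bound.


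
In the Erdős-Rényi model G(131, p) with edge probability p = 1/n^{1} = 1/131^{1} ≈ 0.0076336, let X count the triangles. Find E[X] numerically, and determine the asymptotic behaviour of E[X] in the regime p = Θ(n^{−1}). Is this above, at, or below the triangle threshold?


Number of potential triangles: C(131, 3) = 366145.
Each occurs with probability p³ ≈ (0.0076336)³ ≈ 4.4482185e-07.
By linearity: E[X] = C(131, 3)·p³ ≈ 366145 · 4.4482185e-07 ≈ 0.16287.
Here α = 1, so p = 1/n is exactly at the triangle threshold p ~ 1/n. Asymptotically E[X] → c³/6 = 1³/6 = 1/6 ≈ 0.16667, a bounded constant. In this regime the triangle count is asymptotically Poisson(c³/6).

E[X] ≈ 0.16287; in regime p = Θ(1/n^{1}) E[X] stays bounded (at the triangle threshold p ~ 1/n).


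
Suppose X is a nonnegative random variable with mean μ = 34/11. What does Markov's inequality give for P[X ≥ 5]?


μ = E[X] = 34/11, a = 5.
Markov: P[X ≥ 5] ≤ μ/a = (34/11)/5 = 34/55.
Numerically: ≈ 0.61818.
(Since a = 5 > μ = 3.09091, the bound 34/55 is < 1 and informative.)

P[X ≥ 5] ≤ 34/55 ≈ 0.61818.


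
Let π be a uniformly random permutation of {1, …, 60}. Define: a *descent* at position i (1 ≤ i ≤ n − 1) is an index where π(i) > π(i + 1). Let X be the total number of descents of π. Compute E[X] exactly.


Write X = Σ X_I over i = 1, …, 59, with X_I the indicator of one descent.
There are 59 indicators.
For each fixed i, the pair (π(i), π(i+1)) is a uniformly random ordered pair of distinct values from {1, …, 60}; by symmetry P[π(i) > π(i+1)] = 1/2.
By linearity: E[X] = 59 · (1/2) = (60 − 1) · (1/2) = 59/2 ≈ 29.500000.

E[X] = 59/2 = 29.500000.


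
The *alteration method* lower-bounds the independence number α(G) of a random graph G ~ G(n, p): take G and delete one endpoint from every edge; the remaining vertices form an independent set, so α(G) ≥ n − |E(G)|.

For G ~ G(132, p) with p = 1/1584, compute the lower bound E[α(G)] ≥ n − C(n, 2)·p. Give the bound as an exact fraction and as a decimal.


E[|E(G)|] = C(132, 2)·p = 8646 · (1/1584) = 131/24.
E[α(G)] ≥ n − E[|E(G)|] = 132 − 131/24 = 3037/24.
Numerically: ≈ 126.5417.
(This is only a lower bound; the true E[α(G)] may be larger.)

E[α(G)] ≥ 3037/24 ≈ 126.5417.


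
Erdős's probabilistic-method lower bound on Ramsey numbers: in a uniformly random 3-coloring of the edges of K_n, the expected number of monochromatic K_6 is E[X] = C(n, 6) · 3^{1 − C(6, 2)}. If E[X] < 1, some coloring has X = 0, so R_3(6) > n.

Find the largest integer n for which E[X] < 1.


We need C(n, 6) · 3^{1 − 15} < 1, i.e. C(n, 6) < 3^{15 − 1} = 4782969.
Check values of n near the boundary:
  n = 36: C(36, 6) = 1947792; 1947792 < 4782969? YES
  n = 37: C(37, 6) = 2324784; 2324784 < 4782969? YES
  n = 38: C(38, 6) = 2760681; 2760681 < 4782969? YES
  n = 39: C(39, 6) = 3262623; 3262623 < 4782969? YES
  n = 40: C(40, 6) = 3838380; 3838380 < 4782969? YES
  n = 41: C(41, 6) = 4496388; 4496388 < 4782969? YES
  n = 42: C(42, 6) = 5245786; 5245786 < 4782969? NO
  n = 43: C(43, 6) = 6096454; 6096454 < 4782969? NO
The largest n with C(n, 6) < 4782969 is n = 41 (where E[X] = 1498796/1594323 ≈ 0.940083). Hence R_3(6) > 41, i.e. R_3(6) ≥ 42.

Largest n = 41; hence R_3(6) > 41.


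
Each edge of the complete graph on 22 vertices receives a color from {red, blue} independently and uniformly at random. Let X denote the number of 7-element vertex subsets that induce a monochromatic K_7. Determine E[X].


Let X = Σ_S X_S over the C(22, 7) = 170544 subsets S of size 7, where X_S = 1 if the K_7 on S is monochromatic.
For a fixed S, the K_7 on S has C(7, 2) = 21 edges. P[all 21 edges red] = (1/2)^21, and likewise for blue, so P[monochromatic] = 2·(1/2)^21 = 2^{1 − 21} = 1/1048576.
By linearity of expectation: E[X] = C(22, 7) · 2^{1 − 21} = 170544 · 1/1048576 = 10659/65536.
Numerically: E[X] ≈ 0.162643.

E[X] = C(22,7)·2^(1−C(7,2)) = 10659/65536 ≈ 0.162643.


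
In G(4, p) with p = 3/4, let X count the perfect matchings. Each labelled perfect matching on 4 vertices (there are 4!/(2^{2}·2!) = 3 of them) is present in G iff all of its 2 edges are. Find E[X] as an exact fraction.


K_4 has 4!/(2^{2}·2!) = 3 labelled perfect matchings.
For each such perfect matching H, let X_H = 1 if all 2 edges of H are present in G. Then P[X_H = 1] = p^{2} = (3/4)^{2} = 9/16.
By linearity: E[X] = Σ_H E[X_H] = 3 · p^{2} = 3 · 9/16 = 27/16.
Numerically: E[X] ≈ 1.688.

E[X] = 3 · (3/4)^{2} = 27/16 ≈ 1.688.


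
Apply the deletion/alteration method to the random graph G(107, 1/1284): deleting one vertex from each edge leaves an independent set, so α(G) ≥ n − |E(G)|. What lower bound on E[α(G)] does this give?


E[|E(G)|] = C(107, 2)·p = 5671 · (1/1284) = 53/12.
E[α(G)] ≥ n − E[|E(G)|] = 107 − 53/12 = 1231/12.
Numerically: ≈ 102.58333.
(This is only a lower bound; the true E[α(G)] may be larger.)

E[α(G)] ≥ 1231/12 ≈ 102.58333.


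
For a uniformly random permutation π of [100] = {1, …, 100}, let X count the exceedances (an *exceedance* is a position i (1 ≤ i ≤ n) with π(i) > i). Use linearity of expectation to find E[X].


Write X = Σ_{i=1}^{100} X_i, where X_i = 1_{π(i) > i}.
For each fixed i, π(i) is uniform over {1, …, 100} (marginal of a uniform permutation), so P[π(i) > i] = (n − i)/n. Summing: Σ_{i=1}^{100} (n − i)/n = (0 + 1 + … + 99)/100 = 100(100 − 1)/(2·100) = (100 − 1)/2.
Hence E[X] = Σ_{i=1}^{100} (100 − i)/100 = 99/2 ≈ 49.500.

E[X] = 99/2 = 49.500.


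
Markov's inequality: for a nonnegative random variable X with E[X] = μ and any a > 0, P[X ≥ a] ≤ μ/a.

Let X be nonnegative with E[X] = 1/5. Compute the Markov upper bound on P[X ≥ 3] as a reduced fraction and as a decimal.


μ = E[X] = 1/5, a = 3.
Markov: P[X ≥ 3] ≤ μ/a = (1/5)/3 = 1/15.
Numerically: ≈ 0.0667.
(Since a = 3 > μ = 0.2000, the bound 1/15 is < 1 and informative.)

P[X ≥ 3] ≤ 1/15 ≈ 0.0667.


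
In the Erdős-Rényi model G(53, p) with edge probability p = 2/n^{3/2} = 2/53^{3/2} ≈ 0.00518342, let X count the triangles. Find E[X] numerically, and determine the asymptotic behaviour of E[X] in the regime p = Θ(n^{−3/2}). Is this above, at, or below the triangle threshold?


Number of potential triangles: C(53, 3) = 23426.
Each occurs with probability p³ ≈ (0.00518342)³ ≈ 1.39267113e-07.
By linearity: E[X] = C(53, 3)·p³ ≈ 23426 · 1.39267113e-07 ≈ 0.003262.
Since α = 3/2 > 1, p = c/n^{3/2} = o(1/n) is below the triangle threshold p ~ 1/n. Asymptotically E[X] ~ (c³/6)·n^{3(1−α)} = (2³/6)·n^{-1.5} → 0, so by Markov's inequality G has no triangles w.h.p.

E[X] ≈ 0.003262; in regime p = Θ(1/n^{3/2}) E[X] tends to 0 (below the triangle threshold p ~ 1/n).


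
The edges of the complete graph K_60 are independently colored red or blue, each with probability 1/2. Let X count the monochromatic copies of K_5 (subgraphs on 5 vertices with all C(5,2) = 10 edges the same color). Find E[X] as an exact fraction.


Let X = Σ_S X_S over the C(60, 5) = 5461512 subsets S of size 5, where X_S = 1 if the K_5 on S is monochromatic.
For a fixed S, the K_5 on S has C(5, 2) = 10 edges. P[all 10 edges red] = (1/2)^10, and likewise for blue, so P[monochromatic] = 2·(1/2)^10 = 2^{1 − 10} = 1/512.
Summing: E[X] = C(60, 5) · 2^{1 − 10} = 5461512 · 1/512 = 682689/64.
Numerically: E[X] ≈ 10667.0156.

E[X] = C(60,5)·2^(1−C(5,2)) = 682689/64 ≈ 10667.0156.


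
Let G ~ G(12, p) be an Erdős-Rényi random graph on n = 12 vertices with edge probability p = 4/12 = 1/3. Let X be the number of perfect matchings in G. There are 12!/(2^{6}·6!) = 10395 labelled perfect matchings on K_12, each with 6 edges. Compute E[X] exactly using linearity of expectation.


K_12 has 12!/(2^{6}·6!) = 10395 labelled perfect matchings.
For each such perfect matching H, let X_H = 1 if all 6 edges of H are present in G. Then P[X_H = 1] = p^{6} = (1/3)^{6} = 1/729.
By linearity: E[X] = Σ_H E[X_H] = 10395 · p^{6} = 10395 · 1/729 = 385/27.
Numerically: E[X] ≈ 14.259.

E[X] = 10395 · (1/3)^{6} = 385/27 ≈ 14.259.


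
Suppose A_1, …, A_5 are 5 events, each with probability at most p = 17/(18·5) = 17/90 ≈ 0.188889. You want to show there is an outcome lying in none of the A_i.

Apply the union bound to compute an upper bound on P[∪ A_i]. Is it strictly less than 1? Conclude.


Union bound: P[∪_{i=1}^{5} A_i] ≤ Σ_i P[A_i] ≤ 5·p = 5·(17/90) = 17/18.
Numerically: 17/18 ≈ 0.944444.
Is 17/18 < 1? YES.
Since P[∪ A_i] ≤ 17/18 < 1, the complement has P[∩ A_i^c] ≥ 1 − 17/18 = 1/18 > 0, so some outcome avoids every A_i.

5·p = 17/18 ≈ 0.944444; existence CERTIFIED by the union bound.


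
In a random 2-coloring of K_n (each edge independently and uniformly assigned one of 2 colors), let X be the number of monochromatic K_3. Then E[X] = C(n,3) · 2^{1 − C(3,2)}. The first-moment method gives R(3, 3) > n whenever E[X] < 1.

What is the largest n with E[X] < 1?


We need C(n, 3) · 2^{1 − 3} < 1, i.e. C(n, 3) < 2^{3 − 1} = 4.
Check values of n near the boundary:
  n = 3: C(3, 3) = 1; 1 < 4? YES
  n = 4: C(4, 3) = 4; 4 < 4? NO
  n = 5: C(5, 3) = 10; 10 < 4? NO
The largest n with C(n, 3) < 4 is n = 3 (where E[X] = 1/4 ≈ 0.2500000). Hence R(3, 3) > 3, i.e. R(3, 3) ≥ 4.

Largest n = 3; hence R(3, 3) > 3.


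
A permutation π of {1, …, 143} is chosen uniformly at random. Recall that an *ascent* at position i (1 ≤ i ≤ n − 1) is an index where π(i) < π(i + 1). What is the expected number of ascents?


Write X = Σ X_I over i = 1, …, 142, with X_I the indicator of one ascent.
There are 142 indicators.
For each fixed i, the pair (π(i), π(i+1)) is a uniformly random ordered pair of distinct values from {1, …, 143}; by symmetry P[π(i) < π(i+1)] = 1/2.
By linearity: E[X] = 142 · (1/2) = (143 − 1) · (1/2) = 71 ≈ 71.0000.

E[X] = 71 = 71.0000.


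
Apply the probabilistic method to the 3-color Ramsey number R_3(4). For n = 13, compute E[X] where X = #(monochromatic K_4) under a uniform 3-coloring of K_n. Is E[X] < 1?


E[X] = C(13, 4) · 3^{1 − 6} = 715 · 3^{−5} = 715/243.
As a reduced fraction: E[X] = 715/243 ≈ 2.942.
Is E[X] < 1? NO.
Since E[X] ≥ 1, the first-moment bound is inconclusive at n = 13; it does NOT by itself certify R_3(4) > 13.

E[X] = 715/243 ≈ 2.942; E[X] ≥ 1; first-moment method inconclusive here.


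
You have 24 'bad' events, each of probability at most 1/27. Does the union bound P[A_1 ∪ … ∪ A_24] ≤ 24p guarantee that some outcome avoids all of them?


Union bound: P[∪_{i=1}^{24} A_i] ≤ Σ_i P[A_i] ≤ 24·p = 24·(1/27) = 8/9.
Numerically: 8/9 ≈ 0.8888889.
Is 8/9 < 1? YES.
Since P[∪ A_i] ≤ 8/9 < 1, the complement has P[∩ A_i^c] ≥ 1 − 8/9 = 1/9 > 0, so some outcome avoids every A_i.

24·p = 8/9 ≈ 0.8888889; existence CERTIFIED by the union bound.


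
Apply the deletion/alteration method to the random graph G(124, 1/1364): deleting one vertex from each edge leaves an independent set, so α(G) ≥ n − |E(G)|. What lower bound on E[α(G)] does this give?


E[|E(G)|] = C(124, 2)·p = 7626 · (1/1364) = 123/22.
E[α(G)] ≥ n − E[|E(G)|] = 124 − 123/22 = 2605/22.
Numerically: ≈ 118.4091.
(This is only a lower bound; the true E[α(G)] may be larger.)

E[α(G)] ≥ 2605/22 ≈ 118.4091.


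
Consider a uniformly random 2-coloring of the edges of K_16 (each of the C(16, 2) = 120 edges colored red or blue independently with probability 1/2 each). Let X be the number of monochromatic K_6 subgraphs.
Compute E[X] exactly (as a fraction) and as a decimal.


Let X = Σ_S X_S over the C(16, 6) = 8008 subsets S of size 6, where X_S = 1 if the K_6 on S is monochromatic.
For a fixed S, the K_6 on S has C(6, 2) = 15 edges. P[all 15 edges red] = (1/2)^15, and likewise for blue, so P[monochromatic] = 2·(1/2)^15 = 2^{1 − 15} = 1/16384.
Summing: E[X] = C(16, 6) · 2^{1 − 15} = 8008 · 1/16384 = 1001/2048.
Numerically: E[X] ≈ 0.48877.

E[X] = C(16,6)·2^(1−C(6,2)) = 1001/2048 ≈ 0.48877.


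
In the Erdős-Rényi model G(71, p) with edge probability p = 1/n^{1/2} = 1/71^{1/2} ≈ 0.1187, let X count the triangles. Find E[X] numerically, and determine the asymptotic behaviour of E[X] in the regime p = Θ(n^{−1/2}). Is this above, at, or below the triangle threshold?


Number of potential triangles: C(71, 3) = 57155.
Each occurs with probability p³ ≈ (0.1187)³ ≈ 1.671523e-03.
By linearity: E[X] = C(71, 3)·p³ ≈ 57155 · 1.671523e-03 ≈ 95.5359.
Since α = 1/2 < 1, p = c/n^{1/2} ≫ 1/n is above the triangle threshold p ~ 1/n. Asymptotically E[X] ~ (c³/6)·n^{3(1−α)} = (1³/6)·n^{1.5} → ∞; triangles are abundant w.h.p.

E[X] ≈ 95.5359; in regime p = Θ(1/n^{1/2}) E[X] diverges (above the triangle threshold p ~ 1/n).


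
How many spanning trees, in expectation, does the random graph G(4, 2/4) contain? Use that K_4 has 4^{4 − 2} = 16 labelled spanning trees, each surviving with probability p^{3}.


K_4 has 4^{4 − 2} = 16 labelled spanning trees.
For each such spanning tree H, let X_H = 1 if all 3 edges of H are present in G. Then P[X_H = 1] = p^{3} = (1/2)^{3} = 1/8.
By linearity of expectation: E[X] = Σ_H E[X_H] = 16 · p^{3} = 16 · 1/8 = 2.
Numerically: E[X] ≈ 2.

E[X] = 16 · (1/2)^{3} = 2 ≈ 2.


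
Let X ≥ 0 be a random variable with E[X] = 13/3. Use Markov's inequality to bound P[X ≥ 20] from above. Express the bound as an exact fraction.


μ = E[X] = 13/3, a = 20.
Markov: P[X ≥ 20] ≤ μ/a = (13/3)/20 = 13/60.
Numerically: ≈ 0.216667.
(Since a = 20 > μ = 4.333333, the bound 13/60 is < 1 and informative.)

P[X ≥ 20] ≤ 13/60 ≈ 0.216667.


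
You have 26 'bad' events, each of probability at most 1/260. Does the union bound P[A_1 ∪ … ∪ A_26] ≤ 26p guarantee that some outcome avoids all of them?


Union bound: P[∪_{i=1}^{26} A_i] ≤ Σ_i P[A_i] ≤ 26·p = 26·(1/260) = 1/10.
Numerically: 1/10 ≈ 0.1000000.
Is 1/10 < 1? YES.
Since P[∪ A_i] ≤ 1/10 < 1, the complement has P[∩ A_i^c] ≥ 1 − 1/10 = 9/10 > 0, so some outcome avoids every A_i.

26·p = 1/10 ≈ 0.1000000; existence CERTIFIED by the union bound.


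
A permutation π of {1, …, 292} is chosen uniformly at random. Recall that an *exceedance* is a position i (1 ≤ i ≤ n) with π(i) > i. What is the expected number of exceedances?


Write X = Σ_{i=1}^{292} X_i, where X_i = 1_{π(i) > i}.
For each fixed i, π(i) is uniform over {1, …, 292} (marginal of a uniform permutation), so P[π(i) > i] = (n − i)/n. Summing: Σ_{i=1}^{292} (n − i)/n = (0 + 1 + … + 291)/292 = 292(292 − 1)/(2·292) = (292 − 1)/2.
Hence E[X] = Σ_{i=1}^{292} (292 − i)/292 = 291/2 ≈ 145.5000.

E[X] = 291/2 = 145.5000.


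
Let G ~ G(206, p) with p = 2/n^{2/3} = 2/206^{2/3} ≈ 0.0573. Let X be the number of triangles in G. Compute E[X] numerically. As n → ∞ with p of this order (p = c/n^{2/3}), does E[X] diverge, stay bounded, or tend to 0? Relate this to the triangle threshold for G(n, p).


Number of potential triangles: C(206, 3) = 1435820.
Each occurs with probability p³ ≈ (0.0573)³ ≈ 1.88519e-04.
By linearity: E[X] = C(206, 3)·p³ ≈ 1435820 · 1.88519e-04 ≈ 270.680.
Since α = 2/3 < 1, p = c/n^{2/3} ≫ 1/n is above the triangle threshold p ~ 1/n. Asymptotically E[X] ~ (c³/6)·n^{3(1−α)} = (2³/6)·n^{1} → ∞; triangles are abundant w.h.p.

E[X] ≈ 270.680; in regime p = Θ(1/n^{2/3}) E[X] diverges (above the triangle threshold p ~ 1/n).


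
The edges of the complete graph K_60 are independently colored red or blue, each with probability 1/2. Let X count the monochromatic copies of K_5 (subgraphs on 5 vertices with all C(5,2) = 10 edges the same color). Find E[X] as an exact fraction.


Let X = Σ_S X_S over the C(60, 5) = 5461512 subsets S of size 5, where X_S = 1 if the K_5 on S is monochromatic.
For a fixed S, the K_5 on S has C(5, 2) = 10 edges. P[all 10 edges red] = (1/2)^10, and likewise for blue, so P[monochromatic] = 2·(1/2)^10 = 2^{1 − 10} = 1/512.
By linearity: E[X] = C(60, 5) · 2^{1 − 10} = 5461512 · 1/512 = 682689/64.
Numerically: E[X] ≈ 10667.0156.

E[X] = C(60,5)·2^(1−C(5,2)) = 682689/64 ≈ 10667.0156.


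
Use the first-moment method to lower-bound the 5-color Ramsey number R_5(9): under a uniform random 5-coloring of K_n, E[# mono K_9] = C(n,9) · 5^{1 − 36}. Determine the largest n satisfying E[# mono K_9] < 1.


We need C(n, 9) · 5^{1 − 36} < 1, i.e. C(n, 9) < 5^{36 − 1} = 2910383045673370361328125.
Check values of n near the boundary:
  n = 2165: C(2165, 9) = 2832220612024886803272630; 2832220612024886803272630 < 2910383045673370361328125? YES
  n = 2166: C(2166, 9) = 2844037944203015677277940; 2844037944203015677277940 < 2910383045673370361328125? YES
  n = 2167: C(2167, 9) = 2855899084841489792706810; 2855899084841489792706810 < 2910383045673370361328125? YES
  n = 2168: C(2168, 9) = 2867804175977929537095120; 2867804175977929537095120 < 2910383045673370361328125? YES
  n = 2169: C(2169, 9) = 2879753360044504243499683; 2879753360044504243499683 < 2910383045673370361328125? YES
  n = 2170: C(2170, 9) = 2891746779868845075610510; 2891746779868845075610510 < 2910383045673370361328125? YES
  n = 2171: C(2171, 9) = 2903784578674959601827205; 2903784578674959601827205 < 2910383045673370361328125? YES
  n = 2172: C(2172, 9) = 2915866900084148060642020; 2915866900084148060642020 < 2910383045673370361328125? NO
The largest n with C(n, 9) < 2910383045673370361328125 is n = 2171 (where E[X] = 580756915734991920365441/582076609134674072265625 ≈ 0.99773). Hence R_5(9) > 2171, i.e. R_5(9) ≥ 2172.

Largest n = 2171; hence R_5(9) > 2171.


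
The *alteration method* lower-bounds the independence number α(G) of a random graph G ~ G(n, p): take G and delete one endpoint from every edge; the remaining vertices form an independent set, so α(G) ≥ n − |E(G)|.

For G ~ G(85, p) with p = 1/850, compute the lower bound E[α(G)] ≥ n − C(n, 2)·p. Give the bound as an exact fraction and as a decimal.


E[|E(G)|] = C(85, 2)·p = 3570 · (1/850) = 21/5.
E[α(G)] ≥ n − E[|E(G)|] = 85 − 21/5 = 404/5.
Numerically: ≈ 80.800000.
(This is only a lower bound; the true E[α(G)] may be larger.)

E[α(G)] ≥ 404/5 ≈ 80.800000.


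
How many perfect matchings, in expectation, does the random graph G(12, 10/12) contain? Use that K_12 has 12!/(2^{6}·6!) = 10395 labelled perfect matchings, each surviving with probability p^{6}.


K_12 has 12!/(2^{6}·6!) = 10395 labelled perfect matchings.
For each such perfect matching H, let X_H = 1 if all 6 edges of H are present in G. Then P[X_H = 1] = p^{6} = (5/6)^{6} = 15625/46656.
By linearity of expectation: E[X] = Σ_H E[X_H] = 10395 · p^{6} = 10395 · 15625/46656 = 6015625/1728.
Numerically: E[X] ≈ 3481.3.

E[X] = 10395 · (5/6)^{6} = 6015625/1728 ≈ 3481.3.


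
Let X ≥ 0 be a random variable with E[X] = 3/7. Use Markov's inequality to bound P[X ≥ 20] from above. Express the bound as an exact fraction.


μ = E[X] = 3/7, a = 20.
Markov: P[X ≥ 20] ≤ μ/a = (3/7)/20 = 3/140.
Numerically: ≈ 0.021.
(Since a = 20 > μ = 0.429, the bound 3/140 is < 1 and informative.)

P[X ≥ 20] ≤ 3/140 ≈ 0.021.


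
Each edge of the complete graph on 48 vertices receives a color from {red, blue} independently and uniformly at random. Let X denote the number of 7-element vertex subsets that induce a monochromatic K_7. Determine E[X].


Let X = Σ_S X_S over the C(48, 7) = 73629072 subsets S of size 7, where X_S = 1 if the K_7 on S is monochromatic.
For a fixed S, the K_7 on S has C(7, 2) = 21 edges. P[all 21 edges red] = (1/2)^21, and likewise for blue, so P[monochromatic] = 2·(1/2)^21 = 2^{1 − 21} = 1/1048576.
By linearity of expectation: E[X] = C(48, 7) · 2^{1 − 21} = 73629072 · 1/1048576 = 4601817/65536.
Numerically: E[X] ≈ 70.21815.

E[X] = C(48,7)·2^(1−C(7,2)) = 4601817/65536 ≈ 70.21815.


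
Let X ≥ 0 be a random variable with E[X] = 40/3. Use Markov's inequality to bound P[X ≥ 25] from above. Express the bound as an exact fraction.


μ = E[X] = 40/3, a = 25.
Markov: P[X ≥ 25] ≤ μ/a = (40/3)/25 = 8/15.
Numerically: ≈ 0.53333.
(Since a = 25 > μ = 13.33333, the bound 8/15 is < 1 and informative.)

P[X ≥ 25] ≤ 8/15 ≈ 0.53333.


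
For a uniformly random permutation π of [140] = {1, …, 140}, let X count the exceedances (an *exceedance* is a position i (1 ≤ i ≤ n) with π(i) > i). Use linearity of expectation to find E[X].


Write X = Σ_{i=1}^{140} X_i, where X_i = 1_{π(i) > i}.
For each fixed i, π(i) is uniform over {1, …, 140} (marginal of a uniform permutation), so P[π(i) > i] = (n − i)/n. Summing: Σ_{i=1}^{140} (n − i)/n = (0 + 1 + … + 139)/140 = 140(140 − 1)/(2·140) = (140 − 1)/2.
Hence E[X] = Σ_{i=1}^{140} (140 − i)/140 = 139/2 ≈ 69.50000.

E[X] = 139/2 = 69.50000.


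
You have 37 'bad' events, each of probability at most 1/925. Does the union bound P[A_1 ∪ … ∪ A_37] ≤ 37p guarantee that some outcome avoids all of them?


Union bound: P[∪_{i=1}^{37} A_i] ≤ Σ_i P[A_i] ≤ 37·p = 37·(1/925) = 1/25.
Numerically: 1/25 ≈ 0.040.
Is 1/25 < 1? YES.
Since P[∪ A_i] ≤ 1/25 < 1, the complement has P[∩ A_i^c] ≥ 1 − 1/25 = 24/25 > 0, so some outcome avoids every A_i.

37·p = 1/25 ≈ 0.040; existence CERTIFIED by the union bound.


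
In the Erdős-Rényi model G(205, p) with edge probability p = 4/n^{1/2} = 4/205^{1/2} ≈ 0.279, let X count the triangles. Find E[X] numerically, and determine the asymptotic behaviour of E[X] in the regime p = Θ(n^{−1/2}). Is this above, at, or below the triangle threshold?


Number of potential triangles: C(205, 3) = 1414910.
Each occurs with probability p³ ≈ (0.279)³ ≈ 2.18047e-02.
By linearity: E[X] = C(205, 3)·p³ ≈ 1414910 · 2.18047e-02 ≈ 30851.622.
Since α = 1/2 < 1, p = c/n^{1/2} ≫ 1/n is above the triangle threshold p ~ 1/n. Asymptotically E[X] ~ (c³/6)·n^{3(1−α)} = (4³/6)·n^{1.5} → ∞; triangles are abundant w.h.p.

E[X] ≈ 30851.622; in regime p = Θ(1/n^{1/2}) E[X] diverges (above the triangle threshold p ~ 1/n).


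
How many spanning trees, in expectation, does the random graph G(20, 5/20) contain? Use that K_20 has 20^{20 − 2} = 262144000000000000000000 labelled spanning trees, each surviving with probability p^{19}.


K_20 has 20^{20 − 2} = 262144000000000000000000 labelled spanning trees.
For each such spanning tree H, let X_H = 1 if all 19 edges of H are present in G. Then P[X_H = 1] = p^{19} = (1/4)^{19} = 1/274877906944.
By linearity of expectation: E[X] = Σ_H E[X_H] = 262144000000000000000000 · p^{19} = 262144000000000000000000 · 1/274877906944 = 3814697265625/4.
Numerically: E[X] ≈ 9.537e+11.

E[X] = 262144000000000000000000 · (1/4)^{19} = 3814697265625/4 ≈ 9.537e+11.


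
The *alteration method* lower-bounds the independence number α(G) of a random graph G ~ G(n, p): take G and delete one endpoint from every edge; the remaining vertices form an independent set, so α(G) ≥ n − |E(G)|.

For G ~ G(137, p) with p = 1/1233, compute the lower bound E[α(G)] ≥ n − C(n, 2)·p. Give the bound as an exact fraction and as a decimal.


E[|E(G)|] = C(137, 2)·p = 9316 · (1/1233) = 68/9.
E[α(G)] ≥ n − E[|E(G)|] = 137 − 68/9 = 1165/9.
Numerically: ≈ 129.444.
(This is only a lower bound; the true E[α(G)] may be larger.)

E[α(G)] ≥ 1165/9 ≈ 129.444.
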